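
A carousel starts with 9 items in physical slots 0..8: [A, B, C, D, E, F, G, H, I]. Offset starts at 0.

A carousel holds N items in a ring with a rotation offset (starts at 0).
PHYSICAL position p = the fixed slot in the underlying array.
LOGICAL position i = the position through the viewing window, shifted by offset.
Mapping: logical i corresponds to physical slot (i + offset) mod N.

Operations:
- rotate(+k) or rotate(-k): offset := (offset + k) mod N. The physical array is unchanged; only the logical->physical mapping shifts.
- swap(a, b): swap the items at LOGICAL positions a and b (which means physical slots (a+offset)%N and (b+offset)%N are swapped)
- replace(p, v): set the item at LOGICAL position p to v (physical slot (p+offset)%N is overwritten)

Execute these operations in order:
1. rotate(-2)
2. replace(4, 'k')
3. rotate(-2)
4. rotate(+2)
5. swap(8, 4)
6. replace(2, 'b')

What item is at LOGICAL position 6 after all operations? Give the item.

Answer: E

Derivation:
After op 1 (rotate(-2)): offset=7, physical=[A,B,C,D,E,F,G,H,I], logical=[H,I,A,B,C,D,E,F,G]
After op 2 (replace(4, 'k')): offset=7, physical=[A,B,k,D,E,F,G,H,I], logical=[H,I,A,B,k,D,E,F,G]
After op 3 (rotate(-2)): offset=5, physical=[A,B,k,D,E,F,G,H,I], logical=[F,G,H,I,A,B,k,D,E]
After op 4 (rotate(+2)): offset=7, physical=[A,B,k,D,E,F,G,H,I], logical=[H,I,A,B,k,D,E,F,G]
After op 5 (swap(8, 4)): offset=7, physical=[A,B,G,D,E,F,k,H,I], logical=[H,I,A,B,G,D,E,F,k]
After op 6 (replace(2, 'b')): offset=7, physical=[b,B,G,D,E,F,k,H,I], logical=[H,I,b,B,G,D,E,F,k]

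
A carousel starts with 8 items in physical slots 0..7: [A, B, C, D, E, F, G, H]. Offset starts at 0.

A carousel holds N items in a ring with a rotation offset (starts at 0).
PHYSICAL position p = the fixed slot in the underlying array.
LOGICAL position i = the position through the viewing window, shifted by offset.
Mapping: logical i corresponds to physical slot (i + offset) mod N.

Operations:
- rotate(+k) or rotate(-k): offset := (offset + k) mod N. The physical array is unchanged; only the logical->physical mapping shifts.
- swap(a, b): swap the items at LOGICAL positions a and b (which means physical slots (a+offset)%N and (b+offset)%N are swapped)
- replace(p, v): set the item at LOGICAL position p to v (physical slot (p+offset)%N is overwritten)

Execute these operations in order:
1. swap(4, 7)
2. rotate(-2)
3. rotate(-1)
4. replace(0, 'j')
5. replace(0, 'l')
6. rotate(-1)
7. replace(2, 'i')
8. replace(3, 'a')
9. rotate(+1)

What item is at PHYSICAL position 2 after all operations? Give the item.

After op 1 (swap(4, 7)): offset=0, physical=[A,B,C,D,H,F,G,E], logical=[A,B,C,D,H,F,G,E]
After op 2 (rotate(-2)): offset=6, physical=[A,B,C,D,H,F,G,E], logical=[G,E,A,B,C,D,H,F]
After op 3 (rotate(-1)): offset=5, physical=[A,B,C,D,H,F,G,E], logical=[F,G,E,A,B,C,D,H]
After op 4 (replace(0, 'j')): offset=5, physical=[A,B,C,D,H,j,G,E], logical=[j,G,E,A,B,C,D,H]
After op 5 (replace(0, 'l')): offset=5, physical=[A,B,C,D,H,l,G,E], logical=[l,G,E,A,B,C,D,H]
After op 6 (rotate(-1)): offset=4, physical=[A,B,C,D,H,l,G,E], logical=[H,l,G,E,A,B,C,D]
After op 7 (replace(2, 'i')): offset=4, physical=[A,B,C,D,H,l,i,E], logical=[H,l,i,E,A,B,C,D]
After op 8 (replace(3, 'a')): offset=4, physical=[A,B,C,D,H,l,i,a], logical=[H,l,i,a,A,B,C,D]
After op 9 (rotate(+1)): offset=5, physical=[A,B,C,D,H,l,i,a], logical=[l,i,a,A,B,C,D,H]

Answer: C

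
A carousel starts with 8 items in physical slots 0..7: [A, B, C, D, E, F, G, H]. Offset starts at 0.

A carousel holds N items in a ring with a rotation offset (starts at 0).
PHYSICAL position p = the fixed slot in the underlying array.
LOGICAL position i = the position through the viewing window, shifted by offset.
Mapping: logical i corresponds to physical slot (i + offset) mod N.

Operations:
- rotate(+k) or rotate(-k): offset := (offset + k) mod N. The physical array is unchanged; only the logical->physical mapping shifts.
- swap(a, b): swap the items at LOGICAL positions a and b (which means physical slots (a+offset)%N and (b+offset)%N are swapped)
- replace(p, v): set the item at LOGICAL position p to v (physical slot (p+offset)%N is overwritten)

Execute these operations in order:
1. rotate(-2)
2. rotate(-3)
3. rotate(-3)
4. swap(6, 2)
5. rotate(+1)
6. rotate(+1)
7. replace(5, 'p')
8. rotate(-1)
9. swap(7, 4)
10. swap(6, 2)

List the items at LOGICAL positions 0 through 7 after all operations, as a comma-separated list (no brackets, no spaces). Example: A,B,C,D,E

Answer: B,G,p,E,A,C,D,F

Derivation:
After op 1 (rotate(-2)): offset=6, physical=[A,B,C,D,E,F,G,H], logical=[G,H,A,B,C,D,E,F]
After op 2 (rotate(-3)): offset=3, physical=[A,B,C,D,E,F,G,H], logical=[D,E,F,G,H,A,B,C]
After op 3 (rotate(-3)): offset=0, physical=[A,B,C,D,E,F,G,H], logical=[A,B,C,D,E,F,G,H]
After op 4 (swap(6, 2)): offset=0, physical=[A,B,G,D,E,F,C,H], logical=[A,B,G,D,E,F,C,H]
After op 5 (rotate(+1)): offset=1, physical=[A,B,G,D,E,F,C,H], logical=[B,G,D,E,F,C,H,A]
After op 6 (rotate(+1)): offset=2, physical=[A,B,G,D,E,F,C,H], logical=[G,D,E,F,C,H,A,B]
After op 7 (replace(5, 'p')): offset=2, physical=[A,B,G,D,E,F,C,p], logical=[G,D,E,F,C,p,A,B]
After op 8 (rotate(-1)): offset=1, physical=[A,B,G,D,E,F,C,p], logical=[B,G,D,E,F,C,p,A]
After op 9 (swap(7, 4)): offset=1, physical=[F,B,G,D,E,A,C,p], logical=[B,G,D,E,A,C,p,F]
After op 10 (swap(6, 2)): offset=1, physical=[F,B,G,p,E,A,C,D], logical=[B,G,p,E,A,C,D,F]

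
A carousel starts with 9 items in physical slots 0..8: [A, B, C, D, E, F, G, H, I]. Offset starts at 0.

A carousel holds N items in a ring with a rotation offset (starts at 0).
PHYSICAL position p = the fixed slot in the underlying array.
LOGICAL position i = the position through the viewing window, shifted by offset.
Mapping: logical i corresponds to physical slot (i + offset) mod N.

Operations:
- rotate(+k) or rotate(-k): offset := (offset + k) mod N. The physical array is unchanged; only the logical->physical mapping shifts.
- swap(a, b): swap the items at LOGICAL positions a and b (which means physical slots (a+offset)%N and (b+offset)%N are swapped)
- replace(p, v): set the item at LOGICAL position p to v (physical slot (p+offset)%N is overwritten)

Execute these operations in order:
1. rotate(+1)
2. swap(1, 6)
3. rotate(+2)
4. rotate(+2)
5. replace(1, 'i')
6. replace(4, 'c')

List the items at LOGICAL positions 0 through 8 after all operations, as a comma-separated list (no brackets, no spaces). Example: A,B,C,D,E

After op 1 (rotate(+1)): offset=1, physical=[A,B,C,D,E,F,G,H,I], logical=[B,C,D,E,F,G,H,I,A]
After op 2 (swap(1, 6)): offset=1, physical=[A,B,H,D,E,F,G,C,I], logical=[B,H,D,E,F,G,C,I,A]
After op 3 (rotate(+2)): offset=3, physical=[A,B,H,D,E,F,G,C,I], logical=[D,E,F,G,C,I,A,B,H]
After op 4 (rotate(+2)): offset=5, physical=[A,B,H,D,E,F,G,C,I], logical=[F,G,C,I,A,B,H,D,E]
After op 5 (replace(1, 'i')): offset=5, physical=[A,B,H,D,E,F,i,C,I], logical=[F,i,C,I,A,B,H,D,E]
After op 6 (replace(4, 'c')): offset=5, physical=[c,B,H,D,E,F,i,C,I], logical=[F,i,C,I,c,B,H,D,E]

Answer: F,i,C,I,c,B,H,D,E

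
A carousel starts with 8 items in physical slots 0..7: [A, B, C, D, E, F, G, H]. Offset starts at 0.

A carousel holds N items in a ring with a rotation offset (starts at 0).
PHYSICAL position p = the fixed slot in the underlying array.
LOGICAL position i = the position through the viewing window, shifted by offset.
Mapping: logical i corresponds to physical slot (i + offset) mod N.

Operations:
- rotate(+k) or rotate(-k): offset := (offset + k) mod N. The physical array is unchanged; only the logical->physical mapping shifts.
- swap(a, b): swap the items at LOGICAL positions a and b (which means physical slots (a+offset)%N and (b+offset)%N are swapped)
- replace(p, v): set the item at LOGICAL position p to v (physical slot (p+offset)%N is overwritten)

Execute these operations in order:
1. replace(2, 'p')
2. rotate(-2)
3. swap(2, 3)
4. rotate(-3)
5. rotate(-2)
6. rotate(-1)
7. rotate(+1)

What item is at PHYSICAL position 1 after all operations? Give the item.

Answer: A

Derivation:
After op 1 (replace(2, 'p')): offset=0, physical=[A,B,p,D,E,F,G,H], logical=[A,B,p,D,E,F,G,H]
After op 2 (rotate(-2)): offset=6, physical=[A,B,p,D,E,F,G,H], logical=[G,H,A,B,p,D,E,F]
After op 3 (swap(2, 3)): offset=6, physical=[B,A,p,D,E,F,G,H], logical=[G,H,B,A,p,D,E,F]
After op 4 (rotate(-3)): offset=3, physical=[B,A,p,D,E,F,G,H], logical=[D,E,F,G,H,B,A,p]
After op 5 (rotate(-2)): offset=1, physical=[B,A,p,D,E,F,G,H], logical=[A,p,D,E,F,G,H,B]
After op 6 (rotate(-1)): offset=0, physical=[B,A,p,D,E,F,G,H], logical=[B,A,p,D,E,F,G,H]
After op 7 (rotate(+1)): offset=1, physical=[B,A,p,D,E,F,G,H], logical=[A,p,D,E,F,G,H,B]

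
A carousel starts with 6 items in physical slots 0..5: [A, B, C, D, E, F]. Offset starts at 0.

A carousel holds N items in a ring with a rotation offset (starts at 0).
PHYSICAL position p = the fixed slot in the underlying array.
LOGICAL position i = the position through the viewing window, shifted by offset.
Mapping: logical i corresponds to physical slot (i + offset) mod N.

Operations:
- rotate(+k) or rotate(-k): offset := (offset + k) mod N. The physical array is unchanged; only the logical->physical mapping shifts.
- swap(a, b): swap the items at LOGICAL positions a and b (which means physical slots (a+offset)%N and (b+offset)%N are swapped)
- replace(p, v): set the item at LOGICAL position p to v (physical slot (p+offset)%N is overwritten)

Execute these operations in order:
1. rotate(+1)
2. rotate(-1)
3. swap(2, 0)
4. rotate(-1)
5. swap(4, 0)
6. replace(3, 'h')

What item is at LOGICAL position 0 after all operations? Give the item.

Answer: D

Derivation:
After op 1 (rotate(+1)): offset=1, physical=[A,B,C,D,E,F], logical=[B,C,D,E,F,A]
After op 2 (rotate(-1)): offset=0, physical=[A,B,C,D,E,F], logical=[A,B,C,D,E,F]
After op 3 (swap(2, 0)): offset=0, physical=[C,B,A,D,E,F], logical=[C,B,A,D,E,F]
After op 4 (rotate(-1)): offset=5, physical=[C,B,A,D,E,F], logical=[F,C,B,A,D,E]
After op 5 (swap(4, 0)): offset=5, physical=[C,B,A,F,E,D], logical=[D,C,B,A,F,E]
After op 6 (replace(3, 'h')): offset=5, physical=[C,B,h,F,E,D], logical=[D,C,B,h,F,E]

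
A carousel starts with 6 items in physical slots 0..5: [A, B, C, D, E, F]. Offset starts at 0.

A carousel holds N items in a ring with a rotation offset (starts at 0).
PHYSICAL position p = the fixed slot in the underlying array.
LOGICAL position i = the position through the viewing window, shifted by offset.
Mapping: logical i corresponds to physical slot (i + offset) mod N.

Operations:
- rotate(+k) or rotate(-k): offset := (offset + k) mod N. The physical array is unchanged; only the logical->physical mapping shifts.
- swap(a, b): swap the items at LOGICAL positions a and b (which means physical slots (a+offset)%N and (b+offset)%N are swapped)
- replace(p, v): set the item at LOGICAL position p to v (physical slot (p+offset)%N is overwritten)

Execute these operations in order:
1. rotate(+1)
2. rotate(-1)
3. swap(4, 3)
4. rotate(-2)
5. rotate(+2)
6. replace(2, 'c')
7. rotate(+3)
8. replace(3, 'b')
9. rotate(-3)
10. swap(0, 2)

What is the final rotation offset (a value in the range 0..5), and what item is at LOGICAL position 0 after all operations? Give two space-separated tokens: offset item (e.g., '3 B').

After op 1 (rotate(+1)): offset=1, physical=[A,B,C,D,E,F], logical=[B,C,D,E,F,A]
After op 2 (rotate(-1)): offset=0, physical=[A,B,C,D,E,F], logical=[A,B,C,D,E,F]
After op 3 (swap(4, 3)): offset=0, physical=[A,B,C,E,D,F], logical=[A,B,C,E,D,F]
After op 4 (rotate(-2)): offset=4, physical=[A,B,C,E,D,F], logical=[D,F,A,B,C,E]
After op 5 (rotate(+2)): offset=0, physical=[A,B,C,E,D,F], logical=[A,B,C,E,D,F]
After op 6 (replace(2, 'c')): offset=0, physical=[A,B,c,E,D,F], logical=[A,B,c,E,D,F]
After op 7 (rotate(+3)): offset=3, physical=[A,B,c,E,D,F], logical=[E,D,F,A,B,c]
After op 8 (replace(3, 'b')): offset=3, physical=[b,B,c,E,D,F], logical=[E,D,F,b,B,c]
After op 9 (rotate(-3)): offset=0, physical=[b,B,c,E,D,F], logical=[b,B,c,E,D,F]
After op 10 (swap(0, 2)): offset=0, physical=[c,B,b,E,D,F], logical=[c,B,b,E,D,F]

Answer: 0 c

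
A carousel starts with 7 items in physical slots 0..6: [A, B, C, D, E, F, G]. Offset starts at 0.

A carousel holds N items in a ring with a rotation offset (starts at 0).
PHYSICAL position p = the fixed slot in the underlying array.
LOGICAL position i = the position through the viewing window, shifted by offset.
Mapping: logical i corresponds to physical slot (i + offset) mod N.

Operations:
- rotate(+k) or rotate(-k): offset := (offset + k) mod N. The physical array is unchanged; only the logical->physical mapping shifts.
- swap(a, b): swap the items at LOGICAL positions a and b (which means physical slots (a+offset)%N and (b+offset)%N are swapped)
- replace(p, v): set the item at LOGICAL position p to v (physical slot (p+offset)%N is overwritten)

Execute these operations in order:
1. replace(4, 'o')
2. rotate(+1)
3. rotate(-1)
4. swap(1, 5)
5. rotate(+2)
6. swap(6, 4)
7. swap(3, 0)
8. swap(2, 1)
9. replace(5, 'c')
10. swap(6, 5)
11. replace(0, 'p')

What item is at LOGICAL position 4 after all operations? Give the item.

After op 1 (replace(4, 'o')): offset=0, physical=[A,B,C,D,o,F,G], logical=[A,B,C,D,o,F,G]
After op 2 (rotate(+1)): offset=1, physical=[A,B,C,D,o,F,G], logical=[B,C,D,o,F,G,A]
After op 3 (rotate(-1)): offset=0, physical=[A,B,C,D,o,F,G], logical=[A,B,C,D,o,F,G]
After op 4 (swap(1, 5)): offset=0, physical=[A,F,C,D,o,B,G], logical=[A,F,C,D,o,B,G]
After op 5 (rotate(+2)): offset=2, physical=[A,F,C,D,o,B,G], logical=[C,D,o,B,G,A,F]
After op 6 (swap(6, 4)): offset=2, physical=[A,G,C,D,o,B,F], logical=[C,D,o,B,F,A,G]
After op 7 (swap(3, 0)): offset=2, physical=[A,G,B,D,o,C,F], logical=[B,D,o,C,F,A,G]
After op 8 (swap(2, 1)): offset=2, physical=[A,G,B,o,D,C,F], logical=[B,o,D,C,F,A,G]
After op 9 (replace(5, 'c')): offset=2, physical=[c,G,B,o,D,C,F], logical=[B,o,D,C,F,c,G]
After op 10 (swap(6, 5)): offset=2, physical=[G,c,B,o,D,C,F], logical=[B,o,D,C,F,G,c]
After op 11 (replace(0, 'p')): offset=2, physical=[G,c,p,o,D,C,F], logical=[p,o,D,C,F,G,c]

Answer: F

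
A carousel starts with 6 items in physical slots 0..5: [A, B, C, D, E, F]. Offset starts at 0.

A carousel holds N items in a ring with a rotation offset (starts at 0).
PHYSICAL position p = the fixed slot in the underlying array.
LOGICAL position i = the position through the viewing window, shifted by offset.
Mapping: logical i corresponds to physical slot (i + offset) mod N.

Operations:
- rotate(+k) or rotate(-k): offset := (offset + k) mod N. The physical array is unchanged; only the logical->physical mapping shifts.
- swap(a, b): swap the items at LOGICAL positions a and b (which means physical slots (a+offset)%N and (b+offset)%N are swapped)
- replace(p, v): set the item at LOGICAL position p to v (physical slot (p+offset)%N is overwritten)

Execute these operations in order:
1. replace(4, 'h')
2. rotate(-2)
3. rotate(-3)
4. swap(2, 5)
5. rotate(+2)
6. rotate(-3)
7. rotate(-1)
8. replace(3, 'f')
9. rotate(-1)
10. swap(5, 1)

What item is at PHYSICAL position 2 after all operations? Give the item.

Answer: f

Derivation:
After op 1 (replace(4, 'h')): offset=0, physical=[A,B,C,D,h,F], logical=[A,B,C,D,h,F]
After op 2 (rotate(-2)): offset=4, physical=[A,B,C,D,h,F], logical=[h,F,A,B,C,D]
After op 3 (rotate(-3)): offset=1, physical=[A,B,C,D,h,F], logical=[B,C,D,h,F,A]
After op 4 (swap(2, 5)): offset=1, physical=[D,B,C,A,h,F], logical=[B,C,A,h,F,D]
After op 5 (rotate(+2)): offset=3, physical=[D,B,C,A,h,F], logical=[A,h,F,D,B,C]
After op 6 (rotate(-3)): offset=0, physical=[D,B,C,A,h,F], logical=[D,B,C,A,h,F]
After op 7 (rotate(-1)): offset=5, physical=[D,B,C,A,h,F], logical=[F,D,B,C,A,h]
After op 8 (replace(3, 'f')): offset=5, physical=[D,B,f,A,h,F], logical=[F,D,B,f,A,h]
After op 9 (rotate(-1)): offset=4, physical=[D,B,f,A,h,F], logical=[h,F,D,B,f,A]
After op 10 (swap(5, 1)): offset=4, physical=[D,B,f,F,h,A], logical=[h,A,D,B,f,F]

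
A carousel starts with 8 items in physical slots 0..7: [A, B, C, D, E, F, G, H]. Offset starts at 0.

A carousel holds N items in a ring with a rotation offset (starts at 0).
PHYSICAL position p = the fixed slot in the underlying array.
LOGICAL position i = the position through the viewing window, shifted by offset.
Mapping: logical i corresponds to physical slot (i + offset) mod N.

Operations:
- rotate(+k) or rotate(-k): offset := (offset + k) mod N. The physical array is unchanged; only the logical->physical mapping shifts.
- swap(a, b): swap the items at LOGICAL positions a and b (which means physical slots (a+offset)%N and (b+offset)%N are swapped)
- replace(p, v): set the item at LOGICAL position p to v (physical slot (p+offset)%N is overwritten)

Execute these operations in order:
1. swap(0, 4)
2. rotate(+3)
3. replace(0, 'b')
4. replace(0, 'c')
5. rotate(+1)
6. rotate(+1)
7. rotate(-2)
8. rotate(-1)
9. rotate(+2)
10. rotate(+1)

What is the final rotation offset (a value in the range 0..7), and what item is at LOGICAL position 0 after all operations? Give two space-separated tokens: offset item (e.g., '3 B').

Answer: 5 F

Derivation:
After op 1 (swap(0, 4)): offset=0, physical=[E,B,C,D,A,F,G,H], logical=[E,B,C,D,A,F,G,H]
After op 2 (rotate(+3)): offset=3, physical=[E,B,C,D,A,F,G,H], logical=[D,A,F,G,H,E,B,C]
After op 3 (replace(0, 'b')): offset=3, physical=[E,B,C,b,A,F,G,H], logical=[b,A,F,G,H,E,B,C]
After op 4 (replace(0, 'c')): offset=3, physical=[E,B,C,c,A,F,G,H], logical=[c,A,F,G,H,E,B,C]
After op 5 (rotate(+1)): offset=4, physical=[E,B,C,c,A,F,G,H], logical=[A,F,G,H,E,B,C,c]
After op 6 (rotate(+1)): offset=5, physical=[E,B,C,c,A,F,G,H], logical=[F,G,H,E,B,C,c,A]
After op 7 (rotate(-2)): offset=3, physical=[E,B,C,c,A,F,G,H], logical=[c,A,F,G,H,E,B,C]
After op 8 (rotate(-1)): offset=2, physical=[E,B,C,c,A,F,G,H], logical=[C,c,A,F,G,H,E,B]
After op 9 (rotate(+2)): offset=4, physical=[E,B,C,c,A,F,G,H], logical=[A,F,G,H,E,B,C,c]
After op 10 (rotate(+1)): offset=5, physical=[E,B,C,c,A,F,G,H], logical=[F,G,H,E,B,C,c,A]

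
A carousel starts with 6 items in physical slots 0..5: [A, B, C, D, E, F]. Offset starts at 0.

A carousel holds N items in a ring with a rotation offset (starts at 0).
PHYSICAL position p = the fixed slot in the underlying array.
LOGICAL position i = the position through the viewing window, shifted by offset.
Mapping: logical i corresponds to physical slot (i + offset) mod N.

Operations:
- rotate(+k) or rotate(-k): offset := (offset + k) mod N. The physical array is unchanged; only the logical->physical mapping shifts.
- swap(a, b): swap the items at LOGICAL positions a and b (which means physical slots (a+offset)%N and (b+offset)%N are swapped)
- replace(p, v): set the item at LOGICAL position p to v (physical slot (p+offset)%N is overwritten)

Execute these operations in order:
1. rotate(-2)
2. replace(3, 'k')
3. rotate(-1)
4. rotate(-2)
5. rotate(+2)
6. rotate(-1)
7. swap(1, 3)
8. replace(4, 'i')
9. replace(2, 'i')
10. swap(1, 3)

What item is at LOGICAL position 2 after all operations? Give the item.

After op 1 (rotate(-2)): offset=4, physical=[A,B,C,D,E,F], logical=[E,F,A,B,C,D]
After op 2 (replace(3, 'k')): offset=4, physical=[A,k,C,D,E,F], logical=[E,F,A,k,C,D]
After op 3 (rotate(-1)): offset=3, physical=[A,k,C,D,E,F], logical=[D,E,F,A,k,C]
After op 4 (rotate(-2)): offset=1, physical=[A,k,C,D,E,F], logical=[k,C,D,E,F,A]
After op 5 (rotate(+2)): offset=3, physical=[A,k,C,D,E,F], logical=[D,E,F,A,k,C]
After op 6 (rotate(-1)): offset=2, physical=[A,k,C,D,E,F], logical=[C,D,E,F,A,k]
After op 7 (swap(1, 3)): offset=2, physical=[A,k,C,F,E,D], logical=[C,F,E,D,A,k]
After op 8 (replace(4, 'i')): offset=2, physical=[i,k,C,F,E,D], logical=[C,F,E,D,i,k]
After op 9 (replace(2, 'i')): offset=2, physical=[i,k,C,F,i,D], logical=[C,F,i,D,i,k]
After op 10 (swap(1, 3)): offset=2, physical=[i,k,C,D,i,F], logical=[C,D,i,F,i,k]

Answer: i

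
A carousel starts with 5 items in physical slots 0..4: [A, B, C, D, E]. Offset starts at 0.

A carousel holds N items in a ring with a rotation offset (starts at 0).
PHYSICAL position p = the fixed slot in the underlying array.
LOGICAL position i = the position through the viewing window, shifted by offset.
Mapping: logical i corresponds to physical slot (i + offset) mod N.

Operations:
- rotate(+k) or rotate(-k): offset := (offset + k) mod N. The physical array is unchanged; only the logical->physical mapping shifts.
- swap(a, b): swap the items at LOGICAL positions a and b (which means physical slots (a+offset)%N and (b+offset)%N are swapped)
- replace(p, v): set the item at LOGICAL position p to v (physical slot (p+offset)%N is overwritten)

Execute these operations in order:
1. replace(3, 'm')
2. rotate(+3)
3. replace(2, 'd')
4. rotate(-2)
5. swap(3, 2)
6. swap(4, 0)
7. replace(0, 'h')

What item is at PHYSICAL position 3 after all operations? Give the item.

Answer: E

Derivation:
After op 1 (replace(3, 'm')): offset=0, physical=[A,B,C,m,E], logical=[A,B,C,m,E]
After op 2 (rotate(+3)): offset=3, physical=[A,B,C,m,E], logical=[m,E,A,B,C]
After op 3 (replace(2, 'd')): offset=3, physical=[d,B,C,m,E], logical=[m,E,d,B,C]
After op 4 (rotate(-2)): offset=1, physical=[d,B,C,m,E], logical=[B,C,m,E,d]
After op 5 (swap(3, 2)): offset=1, physical=[d,B,C,E,m], logical=[B,C,E,m,d]
After op 6 (swap(4, 0)): offset=1, physical=[B,d,C,E,m], logical=[d,C,E,m,B]
After op 7 (replace(0, 'h')): offset=1, physical=[B,h,C,E,m], logical=[h,C,E,m,B]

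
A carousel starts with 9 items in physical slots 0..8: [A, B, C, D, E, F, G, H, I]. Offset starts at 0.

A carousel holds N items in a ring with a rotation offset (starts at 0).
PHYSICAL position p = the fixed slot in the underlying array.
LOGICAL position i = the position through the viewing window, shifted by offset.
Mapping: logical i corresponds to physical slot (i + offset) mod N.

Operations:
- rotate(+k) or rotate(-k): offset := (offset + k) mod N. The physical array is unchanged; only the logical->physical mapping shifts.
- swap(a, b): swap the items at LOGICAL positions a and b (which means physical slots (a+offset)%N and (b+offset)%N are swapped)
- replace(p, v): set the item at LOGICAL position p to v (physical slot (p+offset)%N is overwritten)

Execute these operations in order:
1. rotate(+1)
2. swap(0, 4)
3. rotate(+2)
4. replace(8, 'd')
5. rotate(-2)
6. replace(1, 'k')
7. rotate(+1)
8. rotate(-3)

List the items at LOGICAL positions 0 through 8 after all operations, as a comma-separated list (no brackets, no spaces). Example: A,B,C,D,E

After op 1 (rotate(+1)): offset=1, physical=[A,B,C,D,E,F,G,H,I], logical=[B,C,D,E,F,G,H,I,A]
After op 2 (swap(0, 4)): offset=1, physical=[A,F,C,D,E,B,G,H,I], logical=[F,C,D,E,B,G,H,I,A]
After op 3 (rotate(+2)): offset=3, physical=[A,F,C,D,E,B,G,H,I], logical=[D,E,B,G,H,I,A,F,C]
After op 4 (replace(8, 'd')): offset=3, physical=[A,F,d,D,E,B,G,H,I], logical=[D,E,B,G,H,I,A,F,d]
After op 5 (rotate(-2)): offset=1, physical=[A,F,d,D,E,B,G,H,I], logical=[F,d,D,E,B,G,H,I,A]
After op 6 (replace(1, 'k')): offset=1, physical=[A,F,k,D,E,B,G,H,I], logical=[F,k,D,E,B,G,H,I,A]
After op 7 (rotate(+1)): offset=2, physical=[A,F,k,D,E,B,G,H,I], logical=[k,D,E,B,G,H,I,A,F]
After op 8 (rotate(-3)): offset=8, physical=[A,F,k,D,E,B,G,H,I], logical=[I,A,F,k,D,E,B,G,H]

Answer: I,A,F,k,D,E,B,G,H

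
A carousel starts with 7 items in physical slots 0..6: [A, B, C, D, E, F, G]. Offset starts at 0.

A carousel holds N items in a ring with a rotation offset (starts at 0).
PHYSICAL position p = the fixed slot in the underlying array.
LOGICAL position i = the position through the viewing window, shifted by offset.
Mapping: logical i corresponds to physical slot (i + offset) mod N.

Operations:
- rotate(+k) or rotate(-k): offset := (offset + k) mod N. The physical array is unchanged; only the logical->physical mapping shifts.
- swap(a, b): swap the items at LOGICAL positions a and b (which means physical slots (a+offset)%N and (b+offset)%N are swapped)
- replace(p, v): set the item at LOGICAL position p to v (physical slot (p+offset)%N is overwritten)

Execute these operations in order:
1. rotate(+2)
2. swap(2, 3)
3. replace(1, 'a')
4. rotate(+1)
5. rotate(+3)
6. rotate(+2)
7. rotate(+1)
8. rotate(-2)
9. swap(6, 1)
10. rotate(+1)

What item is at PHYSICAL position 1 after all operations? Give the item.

After op 1 (rotate(+2)): offset=2, physical=[A,B,C,D,E,F,G], logical=[C,D,E,F,G,A,B]
After op 2 (swap(2, 3)): offset=2, physical=[A,B,C,D,F,E,G], logical=[C,D,F,E,G,A,B]
After op 3 (replace(1, 'a')): offset=2, physical=[A,B,C,a,F,E,G], logical=[C,a,F,E,G,A,B]
After op 4 (rotate(+1)): offset=3, physical=[A,B,C,a,F,E,G], logical=[a,F,E,G,A,B,C]
After op 5 (rotate(+3)): offset=6, physical=[A,B,C,a,F,E,G], logical=[G,A,B,C,a,F,E]
After op 6 (rotate(+2)): offset=1, physical=[A,B,C,a,F,E,G], logical=[B,C,a,F,E,G,A]
After op 7 (rotate(+1)): offset=2, physical=[A,B,C,a,F,E,G], logical=[C,a,F,E,G,A,B]
After op 8 (rotate(-2)): offset=0, physical=[A,B,C,a,F,E,G], logical=[A,B,C,a,F,E,G]
After op 9 (swap(6, 1)): offset=0, physical=[A,G,C,a,F,E,B], logical=[A,G,C,a,F,E,B]
After op 10 (rotate(+1)): offset=1, physical=[A,G,C,a,F,E,B], logical=[G,C,a,F,E,B,A]

Answer: G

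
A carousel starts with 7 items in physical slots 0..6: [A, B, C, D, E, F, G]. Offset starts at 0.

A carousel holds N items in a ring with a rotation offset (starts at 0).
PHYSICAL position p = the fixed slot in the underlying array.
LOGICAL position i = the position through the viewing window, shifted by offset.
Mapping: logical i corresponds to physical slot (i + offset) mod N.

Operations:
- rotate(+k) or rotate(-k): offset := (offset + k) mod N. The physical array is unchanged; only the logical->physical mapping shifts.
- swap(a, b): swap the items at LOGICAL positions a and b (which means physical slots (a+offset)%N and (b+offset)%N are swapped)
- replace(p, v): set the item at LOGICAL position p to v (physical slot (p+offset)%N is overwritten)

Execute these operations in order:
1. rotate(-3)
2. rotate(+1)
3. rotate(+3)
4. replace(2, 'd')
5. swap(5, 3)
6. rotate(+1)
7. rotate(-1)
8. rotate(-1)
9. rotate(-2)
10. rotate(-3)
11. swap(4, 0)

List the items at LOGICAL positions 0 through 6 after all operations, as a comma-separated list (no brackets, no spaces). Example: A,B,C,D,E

Answer: E,d,G,F,C,A,B

Derivation:
After op 1 (rotate(-3)): offset=4, physical=[A,B,C,D,E,F,G], logical=[E,F,G,A,B,C,D]
After op 2 (rotate(+1)): offset=5, physical=[A,B,C,D,E,F,G], logical=[F,G,A,B,C,D,E]
After op 3 (rotate(+3)): offset=1, physical=[A,B,C,D,E,F,G], logical=[B,C,D,E,F,G,A]
After op 4 (replace(2, 'd')): offset=1, physical=[A,B,C,d,E,F,G], logical=[B,C,d,E,F,G,A]
After op 5 (swap(5, 3)): offset=1, physical=[A,B,C,d,G,F,E], logical=[B,C,d,G,F,E,A]
After op 6 (rotate(+1)): offset=2, physical=[A,B,C,d,G,F,E], logical=[C,d,G,F,E,A,B]
After op 7 (rotate(-1)): offset=1, physical=[A,B,C,d,G,F,E], logical=[B,C,d,G,F,E,A]
After op 8 (rotate(-1)): offset=0, physical=[A,B,C,d,G,F,E], logical=[A,B,C,d,G,F,E]
After op 9 (rotate(-2)): offset=5, physical=[A,B,C,d,G,F,E], logical=[F,E,A,B,C,d,G]
After op 10 (rotate(-3)): offset=2, physical=[A,B,C,d,G,F,E], logical=[C,d,G,F,E,A,B]
After op 11 (swap(4, 0)): offset=2, physical=[A,B,E,d,G,F,C], logical=[E,d,G,F,C,A,B]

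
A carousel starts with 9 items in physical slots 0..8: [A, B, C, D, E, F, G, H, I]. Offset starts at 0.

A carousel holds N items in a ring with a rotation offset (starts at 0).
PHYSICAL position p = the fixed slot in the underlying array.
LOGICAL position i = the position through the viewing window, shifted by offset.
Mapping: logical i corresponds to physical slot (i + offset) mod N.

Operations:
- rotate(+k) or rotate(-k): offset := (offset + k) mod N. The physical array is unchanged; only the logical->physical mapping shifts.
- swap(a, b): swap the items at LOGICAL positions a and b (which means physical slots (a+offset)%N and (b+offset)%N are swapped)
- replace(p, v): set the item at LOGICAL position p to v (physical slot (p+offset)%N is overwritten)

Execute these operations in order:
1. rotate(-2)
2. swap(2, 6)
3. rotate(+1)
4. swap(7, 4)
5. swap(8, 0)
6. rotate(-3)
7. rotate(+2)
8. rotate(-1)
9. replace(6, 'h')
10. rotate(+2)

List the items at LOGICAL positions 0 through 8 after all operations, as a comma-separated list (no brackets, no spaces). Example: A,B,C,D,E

Answer: H,E,B,C,h,A,F,D,I

Derivation:
After op 1 (rotate(-2)): offset=7, physical=[A,B,C,D,E,F,G,H,I], logical=[H,I,A,B,C,D,E,F,G]
After op 2 (swap(2, 6)): offset=7, physical=[E,B,C,D,A,F,G,H,I], logical=[H,I,E,B,C,D,A,F,G]
After op 3 (rotate(+1)): offset=8, physical=[E,B,C,D,A,F,G,H,I], logical=[I,E,B,C,D,A,F,G,H]
After op 4 (swap(7, 4)): offset=8, physical=[E,B,C,G,A,F,D,H,I], logical=[I,E,B,C,G,A,F,D,H]
After op 5 (swap(8, 0)): offset=8, physical=[E,B,C,G,A,F,D,I,H], logical=[H,E,B,C,G,A,F,D,I]
After op 6 (rotate(-3)): offset=5, physical=[E,B,C,G,A,F,D,I,H], logical=[F,D,I,H,E,B,C,G,A]
After op 7 (rotate(+2)): offset=7, physical=[E,B,C,G,A,F,D,I,H], logical=[I,H,E,B,C,G,A,F,D]
After op 8 (rotate(-1)): offset=6, physical=[E,B,C,G,A,F,D,I,H], logical=[D,I,H,E,B,C,G,A,F]
After op 9 (replace(6, 'h')): offset=6, physical=[E,B,C,h,A,F,D,I,H], logical=[D,I,H,E,B,C,h,A,F]
After op 10 (rotate(+2)): offset=8, physical=[E,B,C,h,A,F,D,I,H], logical=[H,E,B,C,h,A,F,D,I]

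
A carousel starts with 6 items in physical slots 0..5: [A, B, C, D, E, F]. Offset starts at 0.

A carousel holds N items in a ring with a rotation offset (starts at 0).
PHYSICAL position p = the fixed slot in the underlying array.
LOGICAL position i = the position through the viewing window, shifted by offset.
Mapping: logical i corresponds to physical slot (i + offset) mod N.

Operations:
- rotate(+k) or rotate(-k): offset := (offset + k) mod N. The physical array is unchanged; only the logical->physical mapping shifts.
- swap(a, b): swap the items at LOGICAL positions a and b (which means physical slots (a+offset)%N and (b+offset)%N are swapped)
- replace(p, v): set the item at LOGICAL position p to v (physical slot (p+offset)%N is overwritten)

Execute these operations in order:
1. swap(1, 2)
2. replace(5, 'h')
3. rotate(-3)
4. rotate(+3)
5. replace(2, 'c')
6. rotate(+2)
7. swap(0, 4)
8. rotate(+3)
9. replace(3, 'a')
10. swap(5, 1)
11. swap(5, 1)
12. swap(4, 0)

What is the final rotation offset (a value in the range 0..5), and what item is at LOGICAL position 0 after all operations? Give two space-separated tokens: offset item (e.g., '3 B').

After op 1 (swap(1, 2)): offset=0, physical=[A,C,B,D,E,F], logical=[A,C,B,D,E,F]
After op 2 (replace(5, 'h')): offset=0, physical=[A,C,B,D,E,h], logical=[A,C,B,D,E,h]
After op 3 (rotate(-3)): offset=3, physical=[A,C,B,D,E,h], logical=[D,E,h,A,C,B]
After op 4 (rotate(+3)): offset=0, physical=[A,C,B,D,E,h], logical=[A,C,B,D,E,h]
After op 5 (replace(2, 'c')): offset=0, physical=[A,C,c,D,E,h], logical=[A,C,c,D,E,h]
After op 6 (rotate(+2)): offset=2, physical=[A,C,c,D,E,h], logical=[c,D,E,h,A,C]
After op 7 (swap(0, 4)): offset=2, physical=[c,C,A,D,E,h], logical=[A,D,E,h,c,C]
After op 8 (rotate(+3)): offset=5, physical=[c,C,A,D,E,h], logical=[h,c,C,A,D,E]
After op 9 (replace(3, 'a')): offset=5, physical=[c,C,a,D,E,h], logical=[h,c,C,a,D,E]
After op 10 (swap(5, 1)): offset=5, physical=[E,C,a,D,c,h], logical=[h,E,C,a,D,c]
After op 11 (swap(5, 1)): offset=5, physical=[c,C,a,D,E,h], logical=[h,c,C,a,D,E]
After op 12 (swap(4, 0)): offset=5, physical=[c,C,a,h,E,D], logical=[D,c,C,a,h,E]

Answer: 5 D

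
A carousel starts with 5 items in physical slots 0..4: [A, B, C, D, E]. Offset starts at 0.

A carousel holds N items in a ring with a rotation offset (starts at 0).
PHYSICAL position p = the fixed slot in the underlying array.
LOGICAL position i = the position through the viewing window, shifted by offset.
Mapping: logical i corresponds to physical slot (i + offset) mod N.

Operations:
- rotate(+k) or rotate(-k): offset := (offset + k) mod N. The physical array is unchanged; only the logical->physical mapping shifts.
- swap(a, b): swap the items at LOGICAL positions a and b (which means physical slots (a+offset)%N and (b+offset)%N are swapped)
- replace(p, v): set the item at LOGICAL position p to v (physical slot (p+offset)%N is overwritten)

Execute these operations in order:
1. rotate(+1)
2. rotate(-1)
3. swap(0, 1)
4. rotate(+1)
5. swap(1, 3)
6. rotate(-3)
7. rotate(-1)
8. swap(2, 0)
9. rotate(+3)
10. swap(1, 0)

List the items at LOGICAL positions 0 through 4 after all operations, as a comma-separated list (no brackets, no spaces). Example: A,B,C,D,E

After op 1 (rotate(+1)): offset=1, physical=[A,B,C,D,E], logical=[B,C,D,E,A]
After op 2 (rotate(-1)): offset=0, physical=[A,B,C,D,E], logical=[A,B,C,D,E]
After op 3 (swap(0, 1)): offset=0, physical=[B,A,C,D,E], logical=[B,A,C,D,E]
After op 4 (rotate(+1)): offset=1, physical=[B,A,C,D,E], logical=[A,C,D,E,B]
After op 5 (swap(1, 3)): offset=1, physical=[B,A,E,D,C], logical=[A,E,D,C,B]
After op 6 (rotate(-3)): offset=3, physical=[B,A,E,D,C], logical=[D,C,B,A,E]
After op 7 (rotate(-1)): offset=2, physical=[B,A,E,D,C], logical=[E,D,C,B,A]
After op 8 (swap(2, 0)): offset=2, physical=[B,A,C,D,E], logical=[C,D,E,B,A]
After op 9 (rotate(+3)): offset=0, physical=[B,A,C,D,E], logical=[B,A,C,D,E]
After op 10 (swap(1, 0)): offset=0, physical=[A,B,C,D,E], logical=[A,B,C,D,E]

Answer: A,B,C,D,E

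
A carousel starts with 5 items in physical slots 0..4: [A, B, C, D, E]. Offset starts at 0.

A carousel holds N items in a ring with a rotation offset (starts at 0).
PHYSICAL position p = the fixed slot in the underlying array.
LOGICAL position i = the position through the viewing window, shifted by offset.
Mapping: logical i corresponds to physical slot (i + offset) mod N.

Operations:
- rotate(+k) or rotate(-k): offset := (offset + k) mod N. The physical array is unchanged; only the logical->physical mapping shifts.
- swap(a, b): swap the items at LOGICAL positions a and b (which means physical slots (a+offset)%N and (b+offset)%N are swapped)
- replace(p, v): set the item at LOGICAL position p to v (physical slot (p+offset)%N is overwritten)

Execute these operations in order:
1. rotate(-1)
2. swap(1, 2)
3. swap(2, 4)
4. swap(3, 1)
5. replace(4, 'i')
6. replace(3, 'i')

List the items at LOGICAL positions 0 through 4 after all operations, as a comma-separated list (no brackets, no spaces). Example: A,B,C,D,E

Answer: E,C,D,i,i

Derivation:
After op 1 (rotate(-1)): offset=4, physical=[A,B,C,D,E], logical=[E,A,B,C,D]
After op 2 (swap(1, 2)): offset=4, physical=[B,A,C,D,E], logical=[E,B,A,C,D]
After op 3 (swap(2, 4)): offset=4, physical=[B,D,C,A,E], logical=[E,B,D,C,A]
After op 4 (swap(3, 1)): offset=4, physical=[C,D,B,A,E], logical=[E,C,D,B,A]
After op 5 (replace(4, 'i')): offset=4, physical=[C,D,B,i,E], logical=[E,C,D,B,i]
After op 6 (replace(3, 'i')): offset=4, physical=[C,D,i,i,E], logical=[E,C,D,i,i]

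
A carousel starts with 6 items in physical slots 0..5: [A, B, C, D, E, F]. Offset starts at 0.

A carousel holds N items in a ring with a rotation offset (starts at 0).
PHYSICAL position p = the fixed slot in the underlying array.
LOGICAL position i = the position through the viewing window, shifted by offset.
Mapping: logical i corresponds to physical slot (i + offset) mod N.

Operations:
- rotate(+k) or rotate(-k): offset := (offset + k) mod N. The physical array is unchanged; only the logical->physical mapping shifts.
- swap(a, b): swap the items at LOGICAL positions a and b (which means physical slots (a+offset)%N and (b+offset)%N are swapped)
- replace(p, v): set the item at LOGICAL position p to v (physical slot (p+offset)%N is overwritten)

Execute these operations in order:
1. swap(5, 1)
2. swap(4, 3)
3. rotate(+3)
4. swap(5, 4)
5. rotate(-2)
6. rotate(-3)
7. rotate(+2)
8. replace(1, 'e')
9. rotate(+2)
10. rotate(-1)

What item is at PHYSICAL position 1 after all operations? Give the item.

After op 1 (swap(5, 1)): offset=0, physical=[A,F,C,D,E,B], logical=[A,F,C,D,E,B]
After op 2 (swap(4, 3)): offset=0, physical=[A,F,C,E,D,B], logical=[A,F,C,E,D,B]
After op 3 (rotate(+3)): offset=3, physical=[A,F,C,E,D,B], logical=[E,D,B,A,F,C]
After op 4 (swap(5, 4)): offset=3, physical=[A,C,F,E,D,B], logical=[E,D,B,A,C,F]
After op 5 (rotate(-2)): offset=1, physical=[A,C,F,E,D,B], logical=[C,F,E,D,B,A]
After op 6 (rotate(-3)): offset=4, physical=[A,C,F,E,D,B], logical=[D,B,A,C,F,E]
After op 7 (rotate(+2)): offset=0, physical=[A,C,F,E,D,B], logical=[A,C,F,E,D,B]
After op 8 (replace(1, 'e')): offset=0, physical=[A,e,F,E,D,B], logical=[A,e,F,E,D,B]
After op 9 (rotate(+2)): offset=2, physical=[A,e,F,E,D,B], logical=[F,E,D,B,A,e]
After op 10 (rotate(-1)): offset=1, physical=[A,e,F,E,D,B], logical=[e,F,E,D,B,A]

Answer: e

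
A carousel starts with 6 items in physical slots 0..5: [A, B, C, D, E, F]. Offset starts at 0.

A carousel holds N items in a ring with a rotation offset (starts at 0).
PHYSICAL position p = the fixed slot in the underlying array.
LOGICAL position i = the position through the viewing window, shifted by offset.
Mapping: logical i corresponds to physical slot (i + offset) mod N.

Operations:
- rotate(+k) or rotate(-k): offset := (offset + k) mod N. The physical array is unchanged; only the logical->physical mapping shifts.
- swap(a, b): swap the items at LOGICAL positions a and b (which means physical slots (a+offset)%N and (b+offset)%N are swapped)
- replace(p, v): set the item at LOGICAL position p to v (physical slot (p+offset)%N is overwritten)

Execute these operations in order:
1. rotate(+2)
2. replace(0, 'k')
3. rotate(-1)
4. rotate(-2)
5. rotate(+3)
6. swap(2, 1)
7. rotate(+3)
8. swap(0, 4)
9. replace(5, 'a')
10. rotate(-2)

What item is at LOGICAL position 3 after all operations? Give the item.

After op 1 (rotate(+2)): offset=2, physical=[A,B,C,D,E,F], logical=[C,D,E,F,A,B]
After op 2 (replace(0, 'k')): offset=2, physical=[A,B,k,D,E,F], logical=[k,D,E,F,A,B]
After op 3 (rotate(-1)): offset=1, physical=[A,B,k,D,E,F], logical=[B,k,D,E,F,A]
After op 4 (rotate(-2)): offset=5, physical=[A,B,k,D,E,F], logical=[F,A,B,k,D,E]
After op 5 (rotate(+3)): offset=2, physical=[A,B,k,D,E,F], logical=[k,D,E,F,A,B]
After op 6 (swap(2, 1)): offset=2, physical=[A,B,k,E,D,F], logical=[k,E,D,F,A,B]
After op 7 (rotate(+3)): offset=5, physical=[A,B,k,E,D,F], logical=[F,A,B,k,E,D]
After op 8 (swap(0, 4)): offset=5, physical=[A,B,k,F,D,E], logical=[E,A,B,k,F,D]
After op 9 (replace(5, 'a')): offset=5, physical=[A,B,k,F,a,E], logical=[E,A,B,k,F,a]
After op 10 (rotate(-2)): offset=3, physical=[A,B,k,F,a,E], logical=[F,a,E,A,B,k]

Answer: A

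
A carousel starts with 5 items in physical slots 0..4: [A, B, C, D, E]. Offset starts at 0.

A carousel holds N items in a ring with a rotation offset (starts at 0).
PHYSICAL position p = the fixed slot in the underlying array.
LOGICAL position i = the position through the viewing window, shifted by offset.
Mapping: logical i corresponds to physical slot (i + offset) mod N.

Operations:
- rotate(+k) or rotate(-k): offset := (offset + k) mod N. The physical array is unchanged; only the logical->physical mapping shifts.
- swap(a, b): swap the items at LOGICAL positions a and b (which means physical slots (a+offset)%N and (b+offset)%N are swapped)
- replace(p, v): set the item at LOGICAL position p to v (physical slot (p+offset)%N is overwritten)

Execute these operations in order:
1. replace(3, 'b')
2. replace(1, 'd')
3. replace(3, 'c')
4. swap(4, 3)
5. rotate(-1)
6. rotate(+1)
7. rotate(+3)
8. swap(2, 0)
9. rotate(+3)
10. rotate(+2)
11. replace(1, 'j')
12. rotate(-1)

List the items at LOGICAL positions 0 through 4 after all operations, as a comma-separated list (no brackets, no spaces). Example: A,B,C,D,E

After op 1 (replace(3, 'b')): offset=0, physical=[A,B,C,b,E], logical=[A,B,C,b,E]
After op 2 (replace(1, 'd')): offset=0, physical=[A,d,C,b,E], logical=[A,d,C,b,E]
After op 3 (replace(3, 'c')): offset=0, physical=[A,d,C,c,E], logical=[A,d,C,c,E]
After op 4 (swap(4, 3)): offset=0, physical=[A,d,C,E,c], logical=[A,d,C,E,c]
After op 5 (rotate(-1)): offset=4, physical=[A,d,C,E,c], logical=[c,A,d,C,E]
After op 6 (rotate(+1)): offset=0, physical=[A,d,C,E,c], logical=[A,d,C,E,c]
After op 7 (rotate(+3)): offset=3, physical=[A,d,C,E,c], logical=[E,c,A,d,C]
After op 8 (swap(2, 0)): offset=3, physical=[E,d,C,A,c], logical=[A,c,E,d,C]
After op 9 (rotate(+3)): offset=1, physical=[E,d,C,A,c], logical=[d,C,A,c,E]
After op 10 (rotate(+2)): offset=3, physical=[E,d,C,A,c], logical=[A,c,E,d,C]
After op 11 (replace(1, 'j')): offset=3, physical=[E,d,C,A,j], logical=[A,j,E,d,C]
After op 12 (rotate(-1)): offset=2, physical=[E,d,C,A,j], logical=[C,A,j,E,d]

Answer: C,A,j,E,d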